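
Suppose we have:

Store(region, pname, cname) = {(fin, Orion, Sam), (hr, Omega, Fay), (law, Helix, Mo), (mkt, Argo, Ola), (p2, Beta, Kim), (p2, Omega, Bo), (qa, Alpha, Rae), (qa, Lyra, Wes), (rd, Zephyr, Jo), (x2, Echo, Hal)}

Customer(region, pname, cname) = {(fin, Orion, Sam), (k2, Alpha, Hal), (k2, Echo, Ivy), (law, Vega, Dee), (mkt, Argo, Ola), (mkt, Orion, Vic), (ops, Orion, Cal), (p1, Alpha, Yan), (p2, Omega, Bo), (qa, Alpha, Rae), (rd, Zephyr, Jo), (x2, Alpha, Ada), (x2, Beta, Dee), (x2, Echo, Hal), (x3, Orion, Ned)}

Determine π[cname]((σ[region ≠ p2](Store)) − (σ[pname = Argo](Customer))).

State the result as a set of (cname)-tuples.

Apply σ_{region ≠ p2}; surviving tuples: {(fin, Orion, Sam), (hr, Omega, Fay), (law, Helix, Mo), (mkt, Argo, Ola), (qa, Alpha, Rae), (qa, Lyra, Wes), (rd, Zephyr, Jo), (x2, Echo, Hal)}
Apply σ_{pname = Argo}; surviving tuples: {(mkt, Argo, Ola)}
Set difference of the two operands is {(fin, Orion, Sam), (hr, Omega, Fay), (law, Helix, Mo), (qa, Alpha, Rae), (qa, Lyra, Wes), (rd, Zephyr, Jo), (x2, Echo, Hal)}.
Keep only column(s) cname: {Fay, Hal, Jo, Mo, Rae, Sam, Wes}

{Fay, Hal, Jo, Mo, Rae, Sam, Wes}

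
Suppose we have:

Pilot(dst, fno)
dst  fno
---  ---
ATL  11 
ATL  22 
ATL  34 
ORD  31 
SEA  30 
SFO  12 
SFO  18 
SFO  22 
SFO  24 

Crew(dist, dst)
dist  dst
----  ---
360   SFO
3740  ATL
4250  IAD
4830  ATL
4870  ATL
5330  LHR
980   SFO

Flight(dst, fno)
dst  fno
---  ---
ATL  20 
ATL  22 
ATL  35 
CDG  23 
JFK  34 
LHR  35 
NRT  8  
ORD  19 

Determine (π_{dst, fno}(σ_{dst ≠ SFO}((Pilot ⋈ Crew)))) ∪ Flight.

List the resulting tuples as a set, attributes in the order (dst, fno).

Joining Pilot and Crew on dst yields {(ATL, 11, 3740), (ATL, 11, 4830), (ATL, 11, 4870), (ATL, 22, 3740), (ATL, 22, 4830), (ATL, 22, 4870), (ATL, 34, 3740), (ATL, 34, 4830), (ATL, 34, 4870), (SFO, 12, 360), (SFO, 12, 980), (SFO, 18, 360), (SFO, 18, 980), (SFO, 22, 360), (SFO, 22, 980), (SFO, 24, 360), (SFO, 24, 980)}.
Selection dst ≠ SFO: {(ATL, 11, 3740), (ATL, 11, 4830), (ATL, 11, 4870), (ATL, 22, 3740), (ATL, 22, 4830), (ATL, 22, 4870), (ATL, 34, 3740), (ATL, 34, 4830), (ATL, 34, 4870)}
π[dst, fno]: project onto (dst, fno) (6 duplicate(s) eliminated) → {(ATL, 11), (ATL, 22), (ATL, 34)}
Taking the union: {(ATL, 11), (ATL, 20), (ATL, 22), (ATL, 34), (ATL, 35), (CDG, 23), (JFK, 34), (LHR, 35), (NRT, 8), (ORD, 19)}

{(ATL, 11), (ATL, 20), (ATL, 22), (ATL, 34), (ATL, 35), (CDG, 23), (JFK, 34), (LHR, 35), (NRT, 8), (ORD, 19)}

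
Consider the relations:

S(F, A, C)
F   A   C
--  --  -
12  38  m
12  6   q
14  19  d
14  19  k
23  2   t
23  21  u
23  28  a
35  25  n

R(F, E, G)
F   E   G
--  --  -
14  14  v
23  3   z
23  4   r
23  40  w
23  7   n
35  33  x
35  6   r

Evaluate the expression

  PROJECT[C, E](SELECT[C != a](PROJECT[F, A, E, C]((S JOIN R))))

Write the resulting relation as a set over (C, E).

{(d, 14), (k, 14), (n, 33), (n, 6), (t, 3), (t, 4), (t, 40), (t, 7), (u, 3), (u, 4), (u, 40), (u, 7)}

Natural join on F: {(14, 19, d, 14, v), (14, 19, k, 14, v), (23, 2, t, 3, z), (23, 2, t, 4, r), (23, 2, t, 40, w), (23, 2, t, 7, n), (23, 21, u, 3, z), (23, 21, u, 4, r), (23, 21, u, 40, w), (23, 21, u, 7, n), (23, 28, a, 3, z), (23, 28, a, 4, r), (23, 28, a, 40, w), (23, 28, a, 7, n), (35, 25, n, 33, x), (35, 25, n, 6, r)}
π_{F, A, E, C} gives {(14, 19, 14, d), (14, 19, 14, k), (23, 2, 3, t), (23, 2, 4, t), (23, 2, 40, t), (23, 2, 7, t), (23, 21, 3, u), (23, 21, 4, u), (23, 21, 40, u), (23, 21, 7, u), (23, 28, 3, a), (23, 28, 4, a), (23, 28, 40, a), (23, 28, 7, a), (35, 25, 33, n), (35, 25, 6, n)}.
Filtering on C != a leaves {(14, 19, 14, d), (14, 19, 14, k), (23, 2, 3, t), (23, 2, 4, t), (23, 2, 40, t), (23, 2, 7, t), (23, 21, 3, u), (23, 21, 4, u), (23, 21, 40, u), (23, 21, 7, u), (35, 25, 33, n), (35, 25, 6, n)}.
π_{C, E} gives {(d, 14), (k, 14), (n, 33), (n, 6), (t, 3), (t, 4), (t, 40), (t, 7), (u, 3), (u, 4), (u, 40), (u, 7)}.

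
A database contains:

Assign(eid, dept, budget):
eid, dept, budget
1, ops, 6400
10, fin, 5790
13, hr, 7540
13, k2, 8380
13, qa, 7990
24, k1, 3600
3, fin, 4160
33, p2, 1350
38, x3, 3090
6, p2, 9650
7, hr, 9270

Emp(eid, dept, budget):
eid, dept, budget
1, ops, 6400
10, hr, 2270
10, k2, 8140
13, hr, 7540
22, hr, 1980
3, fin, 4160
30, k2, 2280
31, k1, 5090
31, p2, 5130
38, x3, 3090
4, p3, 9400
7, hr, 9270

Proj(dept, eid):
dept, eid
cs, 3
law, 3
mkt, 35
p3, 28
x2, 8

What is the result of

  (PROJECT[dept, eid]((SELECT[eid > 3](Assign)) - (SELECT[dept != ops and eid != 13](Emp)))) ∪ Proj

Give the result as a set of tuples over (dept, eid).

Apply σ_{eid > 3}; surviving tuples: {(10, fin, 5790), (13, hr, 7540), (13, k2, 8380), (13, qa, 7990), (24, k1, 3600), (33, p2, 1350), (38, x3, 3090), (6, p2, 9650), (7, hr, 9270)}
Apply σ_{dept != ops and eid != 13}; surviving tuples: {(10, hr, 2270), (10, k2, 8140), (22, hr, 1980), (3, fin, 4160), (30, k2, 2280), (31, k1, 5090), (31, p2, 5130), (38, x3, 3090), (4, p3, 9400), (7, hr, 9270)}
Taking the difference: {(10, fin, 5790), (13, hr, 7540), (13, k2, 8380), (13, qa, 7990), (24, k1, 3600), (33, p2, 1350), (6, p2, 9650)}
Projecting to dept, eid: {(fin, 10), (hr, 13), (k1, 24), (k2, 13), (p2, 33), (p2, 6), (qa, 13)}
Taking the union: {(cs, 3), (fin, 10), (hr, 13), (k1, 24), (k2, 13), (law, 3), (mkt, 35), (p2, 33), (p2, 6), (p3, 28), (qa, 13), (x2, 8)}

{(cs, 3), (fin, 10), (hr, 13), (k1, 24), (k2, 13), (law, 3), (mkt, 35), (p2, 33), (p2, 6), (p3, 28), (qa, 13), (x2, 8)}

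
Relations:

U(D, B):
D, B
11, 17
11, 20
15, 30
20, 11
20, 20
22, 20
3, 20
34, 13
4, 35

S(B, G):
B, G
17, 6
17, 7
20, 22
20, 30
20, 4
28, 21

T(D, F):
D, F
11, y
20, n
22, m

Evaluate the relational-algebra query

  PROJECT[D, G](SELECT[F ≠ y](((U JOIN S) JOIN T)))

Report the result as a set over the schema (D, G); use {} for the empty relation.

Natural join on B: {(11, 17, 6), (11, 17, 7), (11, 20, 22), (11, 20, 30), (11, 20, 4), (20, 20, 22), (20, 20, 30), (20, 20, 4), (22, 20, 22), (22, 20, 30), (22, 20, 4), (3, 20, 22), (3, 20, 30), (3, 20, 4)}
Natural join on D: {(11, 17, 6, y), (11, 17, 7, y), (11, 20, 22, y), (11, 20, 30, y), (11, 20, 4, y), (20, 20, 22, n), (20, 20, 30, n), (20, 20, 4, n), (22, 20, 22, m), (22, 20, 30, m), (22, 20, 4, m)}
Filtering on F ≠ y leaves {(20, 20, 22, n), (20, 20, 30, n), (20, 20, 4, n), (22, 20, 22, m), (22, 20, 30, m), (22, 20, 4, m)}.
π_{D, G} gives {(20, 22), (20, 30), (20, 4), (22, 22), (22, 30), (22, 4)}.

{(20, 22), (20, 30), (20, 4), (22, 22), (22, 30), (22, 4)}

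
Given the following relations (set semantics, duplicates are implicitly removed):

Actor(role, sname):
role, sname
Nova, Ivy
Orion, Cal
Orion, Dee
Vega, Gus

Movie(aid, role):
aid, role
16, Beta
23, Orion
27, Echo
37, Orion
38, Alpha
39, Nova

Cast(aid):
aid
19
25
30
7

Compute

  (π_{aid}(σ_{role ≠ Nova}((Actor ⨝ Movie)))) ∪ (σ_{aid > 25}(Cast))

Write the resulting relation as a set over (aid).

Joining Actor and Movie on role yields {(Nova, Ivy, 39), (Orion, Cal, 23), (Orion, Cal, 37), (Orion, Dee, 23), (Orion, Dee, 37)}.
Selection role ≠ Nova: {(Orion, Cal, 23), (Orion, Cal, 37), (Orion, Dee, 23), (Orion, Dee, 37)}
Keep only column(s) aid (2 duplicate(s) eliminated): {23, 37}
Selection aid > 25: {30}
Set union of the two operands is {23, 30, 37}.

{23, 30, 37}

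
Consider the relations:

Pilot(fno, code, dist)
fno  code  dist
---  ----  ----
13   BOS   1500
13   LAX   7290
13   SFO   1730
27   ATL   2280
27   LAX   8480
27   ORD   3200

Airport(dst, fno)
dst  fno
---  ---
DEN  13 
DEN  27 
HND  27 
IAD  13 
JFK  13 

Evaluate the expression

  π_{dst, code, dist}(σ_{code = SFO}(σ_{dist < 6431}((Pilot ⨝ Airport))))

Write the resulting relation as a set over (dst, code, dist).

{(DEN, SFO, 1730), (IAD, SFO, 1730), (JFK, SFO, 1730)}

Natural join on fno: {(13, BOS, 1500, DEN), (13, BOS, 1500, IAD), (13, BOS, 1500, JFK), (13, LAX, 7290, DEN), (13, LAX, 7290, IAD), (13, LAX, 7290, JFK), (13, SFO, 1730, DEN), (13, SFO, 1730, IAD), (13, SFO, 1730, JFK), (27, ATL, 2280, DEN), (27, ATL, 2280, HND), (27, LAX, 8480, DEN), (27, LAX, 8480, HND), (27, ORD, 3200, DEN), (27, ORD, 3200, HND)}
σ[dist < 6431]: keep tuples satisfying dist < 6431 → {(13, BOS, 1500, DEN), (13, BOS, 1500, IAD), (13, BOS, 1500, JFK), (13, SFO, 1730, DEN), (13, SFO, 1730, IAD), (13, SFO, 1730, JFK), (27, ATL, 2280, DEN), (27, ATL, 2280, HND), (27, ORD, 3200, DEN), (27, ORD, 3200, HND)}
σ[code = SFO]: keep tuples satisfying code = SFO → {(13, SFO, 1730, DEN), (13, SFO, 1730, IAD), (13, SFO, 1730, JFK)}
π_{dst, code, dist} gives {(DEN, SFO, 1730), (IAD, SFO, 1730), (JFK, SFO, 1730)}.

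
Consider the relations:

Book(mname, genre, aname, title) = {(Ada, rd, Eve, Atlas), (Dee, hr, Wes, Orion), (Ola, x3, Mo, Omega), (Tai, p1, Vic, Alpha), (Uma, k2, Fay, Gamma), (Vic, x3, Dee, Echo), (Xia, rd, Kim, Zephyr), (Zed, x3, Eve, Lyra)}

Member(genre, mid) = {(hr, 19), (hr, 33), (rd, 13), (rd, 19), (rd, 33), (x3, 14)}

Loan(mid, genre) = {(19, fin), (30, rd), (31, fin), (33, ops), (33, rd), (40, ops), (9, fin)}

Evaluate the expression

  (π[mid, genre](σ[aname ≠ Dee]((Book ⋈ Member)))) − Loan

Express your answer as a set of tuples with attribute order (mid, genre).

Joining Book and Member on genre yields {(Ada, rd, Eve, Atlas, 13), (Ada, rd, Eve, Atlas, 19), (Ada, rd, Eve, Atlas, 33), (Dee, hr, Wes, Orion, 19), (Dee, hr, Wes, Orion, 33), (Ola, x3, Mo, Omega, 14), (Vic, x3, Dee, Echo, 14), (Xia, rd, Kim, Zephyr, 13), (Xia, rd, Kim, Zephyr, 19), (Xia, rd, Kim, Zephyr, 33), (Zed, x3, Eve, Lyra, 14)}.
σ[aname ≠ Dee]: keep tuples satisfying aname ≠ Dee → {(Ada, rd, Eve, Atlas, 13), (Ada, rd, Eve, Atlas, 19), (Ada, rd, Eve, Atlas, 33), (Dee, hr, Wes, Orion, 19), (Dee, hr, Wes, Orion, 33), (Ola, x3, Mo, Omega, 14), (Xia, rd, Kim, Zephyr, 13), (Xia, rd, Kim, Zephyr, 19), (Xia, rd, Kim, Zephyr, 33), (Zed, x3, Eve, Lyra, 14)}
π[mid, genre]: project onto (mid, genre) (4 duplicate(s) eliminated) → {(13, rd), (14, x3), (19, hr), (19, rd), (33, hr), (33, rd)}
Set difference of the two operands is {(13, rd), (14, x3), (19, hr), (19, rd), (33, hr)}.

{(13, rd), (14, x3), (19, hr), (19, rd), (33, hr)}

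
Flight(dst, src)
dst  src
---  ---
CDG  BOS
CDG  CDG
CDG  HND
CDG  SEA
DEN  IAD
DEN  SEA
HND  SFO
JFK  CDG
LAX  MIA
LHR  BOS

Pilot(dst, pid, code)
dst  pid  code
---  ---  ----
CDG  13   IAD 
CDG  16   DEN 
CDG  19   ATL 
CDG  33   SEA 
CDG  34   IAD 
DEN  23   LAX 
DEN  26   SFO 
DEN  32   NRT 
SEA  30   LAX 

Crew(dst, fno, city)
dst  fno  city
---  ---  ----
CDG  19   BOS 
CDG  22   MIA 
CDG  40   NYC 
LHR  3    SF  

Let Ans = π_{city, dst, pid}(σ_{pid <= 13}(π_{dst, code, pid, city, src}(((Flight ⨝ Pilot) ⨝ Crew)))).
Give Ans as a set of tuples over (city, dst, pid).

{(BOS, CDG, 13), (MIA, CDG, 13), (NYC, CDG, 13)}

Natural join on dst: {(CDG, BOS, 13, IAD), (CDG, BOS, 16, DEN), (CDG, BOS, 19, ATL), (CDG, BOS, 33, SEA), (CDG, BOS, 34, IAD), (CDG, CDG, 13, IAD), (CDG, CDG, 16, DEN), (CDG, CDG, 19, ATL), (CDG, CDG, 33, SEA), (CDG, CDG, 34, IAD), (CDG, HND, 13, IAD), (CDG, HND, 16, DEN), (CDG, HND, 19, ATL), (CDG, HND, 33, SEA), (CDG, HND, 34, IAD), (CDG, SEA, 13, IAD), (CDG, SEA, 16, DEN), (CDG, SEA, 19, ATL), (CDG, SEA, 33, SEA), (CDG, SEA, 34, IAD), (DEN, IAD, 23, LAX), (DEN, IAD, 26, SFO), (DEN, IAD, 32, NRT), (DEN, SEA, 23, LAX), (DEN, SEA, 26, SFO), (DEN, SEA, 32, NRT)}
Natural join on dst: {(CDG, BOS, 13, IAD, 19, BOS), (CDG, BOS, 13, IAD, 22, MIA), (CDG, BOS, 13, IAD, 40, NYC), (CDG, BOS, 16, DEN, 19, BOS), (CDG, BOS, 16, DEN, 22, MIA), (CDG, BOS, 16, DEN, 40, NYC), (CDG, BOS, 19, ATL, 19, BOS), (CDG, BOS, 19, ATL, 22, MIA), (CDG, BOS, 19, ATL, 40, NYC), (CDG, BOS, 33, SEA, 19, BOS), (CDG, BOS, 33, SEA, 22, MIA), (CDG, BOS, 33, SEA, 40, NYC), (CDG, BOS, 34, IAD, 19, BOS), (CDG, BOS, 34, IAD, 22, MIA), (CDG, BOS, 34, IAD, 40, NYC), (CDG, CDG, 13, IAD, 19, BOS), (CDG, CDG, 13, IAD, 22, MIA), (CDG, CDG, 13, IAD, 40, NYC), (CDG, CDG, 16, DEN, 19, BOS), (CDG, CDG, 16, DEN, 22, MIA), (CDG, CDG, 16, DEN, 40, NYC), (CDG, CDG, 19, ATL, 19, BOS), (CDG, CDG, 19, ATL, 22, MIA), (CDG, CDG, 19, ATL, 40, NYC), (CDG, CDG, 33, SEA, 19, BOS), (CDG, CDG, 33, SEA, 22, MIA), (CDG, CDG, 33, SEA, 40, NYC), (CDG, CDG, 34, IAD, 19, BOS), (CDG, CDG, 34, IAD, 22, MIA), (CDG, CDG, 34, IAD, 40, NYC), (CDG, HND, 13, IAD, 19, BOS), (CDG, HND, 13, IAD, 22, MIA), (CDG, HND, 13, IAD, 40, NYC), (CDG, HND, 16, DEN, 19, BOS), (CDG, HND, 16, DEN, 22, MIA), (CDG, HND, 16, DEN, 40, NYC), (CDG, HND, 19, ATL, 19, BOS), (CDG, HND, 19, ATL, 22, MIA), (CDG, HND, 19, ATL, 40, NYC), (CDG, HND, 33, SEA, 19, BOS), (CDG, HND, 33, SEA, 22, MIA), (CDG, HND, 33, SEA, 40, NYC), (CDG, HND, 34, IAD, 19, BOS), (CDG, HND, 34, IAD, 22, MIA), (CDG, HND, 34, IAD, 40, NYC), (CDG, SEA, 13, IAD, 19, BOS), (CDG, SEA, 13, IAD, 22, MIA), (CDG, SEA, 13, IAD, 40, NYC), (CDG, SEA, 16, DEN, 19, BOS), (CDG, SEA, 16, DEN, 22, MIA), (CDG, SEA, 16, DEN, 40, NYC), (CDG, SEA, 19, ATL, 19, BOS), (CDG, SEA, 19, ATL, 22, MIA), (CDG, SEA, 19, ATL, 40, NYC), (CDG, SEA, 33, SEA, 19, BOS), (CDG, SEA, 33, SEA, 22, MIA), (CDG, SEA, 33, SEA, 40, NYC), (CDG, SEA, 34, IAD, 19, BOS), (CDG, SEA, 34, IAD, 22, MIA), (CDG, SEA, 34, IAD, 40, NYC)}
π_{dst, code, pid, city, src} gives {(CDG, ATL, 19, BOS, BOS), (CDG, ATL, 19, BOS, CDG), (CDG, ATL, 19, BOS, HND), (CDG, ATL, 19, BOS, SEA), (CDG, ATL, 19, MIA, BOS), (CDG, ATL, 19, MIA, CDG), (CDG, ATL, 19, MIA, HND), (CDG, ATL, 19, MIA, SEA), (CDG, ATL, 19, NYC, BOS), (CDG, ATL, 19, NYC, CDG), (CDG, ATL, 19, NYC, HND), (CDG, ATL, 19, NYC, SEA), (CDG, DEN, 16, BOS, BOS), (CDG, DEN, 16, BOS, CDG), (CDG, DEN, 16, BOS, HND), (CDG, DEN, 16, BOS, SEA), (CDG, DEN, 16, MIA, BOS), (CDG, DEN, 16, MIA, CDG), (CDG, DEN, 16, MIA, HND), (CDG, DEN, 16, MIA, SEA), (CDG, DEN, 16, NYC, BOS), (CDG, DEN, 16, NYC, CDG), (CDG, DEN, 16, NYC, HND), (CDG, DEN, 16, NYC, SEA), (CDG, IAD, 13, BOS, BOS), (CDG, IAD, 13, BOS, CDG), (CDG, IAD, 13, BOS, HND), (CDG, IAD, 13, BOS, SEA), (CDG, IAD, 13, MIA, BOS), (CDG, IAD, 13, MIA, CDG), (CDG, IAD, 13, MIA, HND), (CDG, IAD, 13, MIA, SEA), (CDG, IAD, 13, NYC, BOS), (CDG, IAD, 13, NYC, CDG), (CDG, IAD, 13, NYC, HND), (CDG, IAD, 13, NYC, SEA), (CDG, IAD, 34, BOS, BOS), (CDG, IAD, 34, BOS, CDG), (CDG, IAD, 34, BOS, HND), (CDG, IAD, 34, BOS, SEA), (CDG, IAD, 34, MIA, BOS), (CDG, IAD, 34, MIA, CDG), (CDG, IAD, 34, MIA, HND), (CDG, IAD, 34, MIA, SEA), (CDG, IAD, 34, NYC, BOS), (CDG, IAD, 34, NYC, CDG), (CDG, IAD, 34, NYC, HND), (CDG, IAD, 34, NYC, SEA), (CDG, SEA, 33, BOS, BOS), (CDG, SEA, 33, BOS, CDG), (CDG, SEA, 33, BOS, HND), (CDG, SEA, 33, BOS, SEA), (CDG, SEA, 33, MIA, BOS), (CDG, SEA, 33, MIA, CDG), (CDG, SEA, 33, MIA, HND), (CDG, SEA, 33, MIA, SEA), (CDG, SEA, 33, NYC, BOS), (CDG, SEA, 33, NYC, CDG), (CDG, SEA, 33, NYC, HND), (CDG, SEA, 33, NYC, SEA)}.
σ[pid <= 13]: keep tuples satisfying pid <= 13 → {(CDG, IAD, 13, BOS, BOS), (CDG, IAD, 13, BOS, CDG), (CDG, IAD, 13, BOS, HND), (CDG, IAD, 13, BOS, SEA), (CDG, IAD, 13, MIA, BOS), (CDG, IAD, 13, MIA, CDG), (CDG, IAD, 13, MIA, HND), (CDG, IAD, 13, MIA, SEA), (CDG, IAD, 13, NYC, BOS), (CDG, IAD, 13, NYC, CDG), (CDG, IAD, 13, NYC, HND), (CDG, IAD, 13, NYC, SEA)}
π_{city, dst, pid} gives {(BOS, CDG, 13), (MIA, CDG, 13), (NYC, CDG, 13)} (9 duplicate(s) eliminated).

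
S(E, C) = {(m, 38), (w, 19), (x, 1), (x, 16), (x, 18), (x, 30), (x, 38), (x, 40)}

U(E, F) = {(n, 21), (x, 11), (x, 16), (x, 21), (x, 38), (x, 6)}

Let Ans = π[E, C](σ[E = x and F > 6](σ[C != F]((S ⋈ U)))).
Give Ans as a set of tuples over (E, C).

S ⋈ U (natural join on E): {(x, 1, 11), (x, 1, 16), (x, 1, 21), (x, 1, 38), (x, 1, 6), (x, 16, 11), (x, 16, 16), (x, 16, 21), (x, 16, 38), (x, 16, 6), (x, 18, 11), (x, 18, 16), (x, 18, 21), (x, 18, 38), (x, 18, 6), (x, 30, 11), (x, 30, 16), (x, 30, 21), (x, 30, 38), (x, 30, 6), (x, 38, 11), (x, 38, 16), (x, 38, 21), (x, 38, 38), (x, 38, 6), (x, 40, 11), (x, 40, 16), (x, 40, 21), (x, 40, 38), (x, 40, 6)}
Apply σ_{C != F}; surviving tuples: {(x, 1, 11), (x, 1, 16), (x, 1, 21), (x, 1, 38), (x, 1, 6), (x, 16, 11), (x, 16, 21), (x, 16, 38), (x, 16, 6), (x, 18, 11), (x, 18, 16), (x, 18, 21), (x, 18, 38), (x, 18, 6), (x, 30, 11), (x, 30, 16), (x, 30, 21), (x, 30, 38), (x, 30, 6), (x, 38, 11), (x, 38, 16), (x, 38, 21), (x, 38, 6), (x, 40, 11), (x, 40, 16), (x, 40, 21), (x, 40, 38), (x, 40, 6)}
Apply σ_{E = x and F > 6}; surviving tuples: {(x, 1, 11), (x, 1, 16), (x, 1, 21), (x, 1, 38), (x, 16, 11), (x, 16, 21), (x, 16, 38), (x, 18, 11), (x, 18, 16), (x, 18, 21), (x, 18, 38), (x, 30, 11), (x, 30, 16), (x, 30, 21), (x, 30, 38), (x, 38, 11), (x, 38, 16), (x, 38, 21), (x, 40, 11), (x, 40, 16), (x, 40, 21), (x, 40, 38)}
Projecting to E, C (16 duplicate(s) eliminated): {(x, 1), (x, 16), (x, 18), (x, 30), (x, 38), (x, 40)}

{(x, 1), (x, 16), (x, 18), (x, 30), (x, 38), (x, 40)}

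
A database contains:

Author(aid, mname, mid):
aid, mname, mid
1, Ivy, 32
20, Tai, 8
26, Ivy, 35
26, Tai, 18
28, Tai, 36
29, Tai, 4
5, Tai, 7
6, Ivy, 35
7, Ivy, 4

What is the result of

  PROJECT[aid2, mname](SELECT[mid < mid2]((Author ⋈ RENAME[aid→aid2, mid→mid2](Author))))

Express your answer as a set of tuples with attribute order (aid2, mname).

ρ[aid→aid2, mid→mid2]: schema becomes (aid2, mname, mid2); tuples unchanged.
Joining Author and RENAME[aid→aid2, mid→mid2](Author) on mname yields {(1, Ivy, 32, 1, 32), (1, Ivy, 32, 26, 35), (1, Ivy, 32, 6, 35), (1, Ivy, 32, 7, 4), (20, Tai, 8, 20, 8), (20, Tai, 8, 26, 18), (20, Tai, 8, 28, 36), (20, Tai, 8, 29, 4), (20, Tai, 8, 5, 7), (26, Ivy, 35, 1, 32), (26, Ivy, 35, 26, 35), (26, Ivy, 35, 6, 35), (26, Ivy, 35, 7, 4), (26, Tai, 18, 20, 8), (26, Tai, 18, 26, 18), (26, Tai, 18, 28, 36), (26, Tai, 18, 29, 4), (26, Tai, 18, 5, 7), (28, Tai, 36, 20, 8), (28, Tai, 36, 26, 18), (28, Tai, 36, 28, 36), (28, Tai, 36, 29, 4), (28, Tai, 36, 5, 7), (29, Tai, 4, 20, 8), (29, Tai, 4, 26, 18), (29, Tai, 4, 28, 36), (29, Tai, 4, 29, 4), (29, Tai, 4, 5, 7), (5, Tai, 7, 20, 8), (5, Tai, 7, 26, 18), (5, Tai, 7, 28, 36), (5, Tai, 7, 29, 4), (5, Tai, 7, 5, 7), (6, Ivy, 35, 1, 32), (6, Ivy, 35, 26, 35), (6, Ivy, 35, 6, 35), (6, Ivy, 35, 7, 4), (7, Ivy, 4, 1, 32), (7, Ivy, 4, 26, 35), (7, Ivy, 4, 6, 35), (7, Ivy, 4, 7, 4)}.
Selection mid < mid2: {(1, Ivy, 32, 26, 35), (1, Ivy, 32, 6, 35), (20, Tai, 8, 26, 18), (20, Tai, 8, 28, 36), (26, Tai, 18, 28, 36), (29, Tai, 4, 20, 8), (29, Tai, 4, 26, 18), (29, Tai, 4, 28, 36), (29, Tai, 4, 5, 7), (5, Tai, 7, 20, 8), (5, Tai, 7, 26, 18), (5, Tai, 7, 28, 36), (7, Ivy, 4, 1, 32), (7, Ivy, 4, 26, 35), (7, Ivy, 4, 6, 35)}
π_{aid2, mname} gives {(1, Ivy), (20, Tai), (26, Ivy), (26, Tai), (28, Tai), (5, Tai), (6, Ivy)} (8 duplicate(s) eliminated).

{(1, Ivy), (20, Tai), (26, Ivy), (26, Tai), (28, Tai), (5, Tai), (6, Ivy)}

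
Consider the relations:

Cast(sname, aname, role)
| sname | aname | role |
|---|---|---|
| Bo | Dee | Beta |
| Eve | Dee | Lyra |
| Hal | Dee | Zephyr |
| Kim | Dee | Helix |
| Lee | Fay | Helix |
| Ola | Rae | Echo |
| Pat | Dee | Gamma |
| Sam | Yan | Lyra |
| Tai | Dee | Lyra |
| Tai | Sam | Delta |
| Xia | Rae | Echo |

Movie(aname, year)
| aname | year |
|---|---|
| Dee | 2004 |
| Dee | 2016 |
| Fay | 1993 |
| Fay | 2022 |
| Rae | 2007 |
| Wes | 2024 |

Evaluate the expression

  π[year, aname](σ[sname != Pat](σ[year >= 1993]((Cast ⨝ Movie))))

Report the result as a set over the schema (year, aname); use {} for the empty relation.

Natural join on aname: {(Bo, Dee, Beta, 2004), (Bo, Dee, Beta, 2016), (Eve, Dee, Lyra, 2004), (Eve, Dee, Lyra, 2016), (Hal, Dee, Zephyr, 2004), (Hal, Dee, Zephyr, 2016), (Kim, Dee, Helix, 2004), (Kim, Dee, Helix, 2016), (Lee, Fay, Helix, 1993), (Lee, Fay, Helix, 2022), (Ola, Rae, Echo, 2007), (Pat, Dee, Gamma, 2004), (Pat, Dee, Gamma, 2016), (Tai, Dee, Lyra, 2004), (Tai, Dee, Lyra, 2016), (Xia, Rae, Echo, 2007)}
Selection year >= 1993: {(Bo, Dee, Beta, 2004), (Bo, Dee, Beta, 2016), (Eve, Dee, Lyra, 2004), (Eve, Dee, Lyra, 2016), (Hal, Dee, Zephyr, 2004), (Hal, Dee, Zephyr, 2016), (Kim, Dee, Helix, 2004), (Kim, Dee, Helix, 2016), (Lee, Fay, Helix, 1993), (Lee, Fay, Helix, 2022), (Ola, Rae, Echo, 2007), (Pat, Dee, Gamma, 2004), (Pat, Dee, Gamma, 2016), (Tai, Dee, Lyra, 2004), (Tai, Dee, Lyra, 2016), (Xia, Rae, Echo, 2007)}
Selection sname != Pat: {(Bo, Dee, Beta, 2004), (Bo, Dee, Beta, 2016), (Eve, Dee, Lyra, 2004), (Eve, Dee, Lyra, 2016), (Hal, Dee, Zephyr, 2004), (Hal, Dee, Zephyr, 2016), (Kim, Dee, Helix, 2004), (Kim, Dee, Helix, 2016), (Lee, Fay, Helix, 1993), (Lee, Fay, Helix, 2022), (Ola, Rae, Echo, 2007), (Tai, Dee, Lyra, 2004), (Tai, Dee, Lyra, 2016), (Xia, Rae, Echo, 2007)}
Keep only column(s) year, aname (9 duplicate(s) eliminated): {(1993, Fay), (2004, Dee), (2007, Rae), (2016, Dee), (2022, Fay)}

{(1993, Fay), (2004, Dee), (2007, Rae), (2016, Dee), (2022, Fay)}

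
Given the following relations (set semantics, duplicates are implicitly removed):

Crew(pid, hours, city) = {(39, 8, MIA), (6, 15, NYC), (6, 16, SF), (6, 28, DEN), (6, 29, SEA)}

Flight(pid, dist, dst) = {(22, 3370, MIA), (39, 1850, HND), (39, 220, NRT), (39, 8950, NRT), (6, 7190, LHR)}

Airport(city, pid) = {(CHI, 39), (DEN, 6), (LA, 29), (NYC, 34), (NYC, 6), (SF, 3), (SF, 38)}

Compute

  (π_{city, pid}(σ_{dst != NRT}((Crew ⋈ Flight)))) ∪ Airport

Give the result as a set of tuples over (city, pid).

{(CHI, 39), (DEN, 6), (LA, 29), (MIA, 39), (NYC, 34), (NYC, 6), (SEA, 6), (SF, 3), (SF, 38), (SF, 6)}

Joining Crew and Flight on pid yields {(39, 8, MIA, 1850, HND), (39, 8, MIA, 220, NRT), (39, 8, MIA, 8950, NRT), (6, 15, NYC, 7190, LHR), (6, 16, SF, 7190, LHR), (6, 28, DEN, 7190, LHR), (6, 29, SEA, 7190, LHR)}.
Filtering on dst != NRT leaves {(39, 8, MIA, 1850, HND), (6, 15, NYC, 7190, LHR), (6, 16, SF, 7190, LHR), (6, 28, DEN, 7190, LHR), (6, 29, SEA, 7190, LHR)}.
Keep only column(s) city, pid: {(DEN, 6), (MIA, 39), (NYC, 6), (SEA, 6), (SF, 6)}
Set union of the two operands is {(CHI, 39), (DEN, 6), (LA, 29), (MIA, 39), (NYC, 34), (NYC, 6), (SEA, 6), (SF, 3), (SF, 38), (SF, 6)}.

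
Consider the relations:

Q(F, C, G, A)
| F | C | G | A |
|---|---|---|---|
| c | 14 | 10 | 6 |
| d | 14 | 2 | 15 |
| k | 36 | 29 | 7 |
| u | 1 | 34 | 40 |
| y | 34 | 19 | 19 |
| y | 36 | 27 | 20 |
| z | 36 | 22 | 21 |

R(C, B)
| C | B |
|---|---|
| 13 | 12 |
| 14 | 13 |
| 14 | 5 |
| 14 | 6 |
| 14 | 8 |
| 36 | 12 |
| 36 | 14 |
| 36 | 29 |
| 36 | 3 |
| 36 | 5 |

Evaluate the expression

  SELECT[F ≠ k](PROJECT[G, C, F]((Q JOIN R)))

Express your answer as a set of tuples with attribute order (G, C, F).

{(10, 14, c), (2, 14, d), (22, 36, z), (27, 36, y)}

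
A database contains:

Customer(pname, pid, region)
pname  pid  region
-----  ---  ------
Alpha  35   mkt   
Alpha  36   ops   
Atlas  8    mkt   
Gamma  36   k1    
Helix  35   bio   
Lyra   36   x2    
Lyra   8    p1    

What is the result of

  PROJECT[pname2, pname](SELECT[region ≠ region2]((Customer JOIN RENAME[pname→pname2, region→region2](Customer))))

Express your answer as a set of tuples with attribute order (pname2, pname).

{(Alpha, Gamma), (Alpha, Helix), (Alpha, Lyra), (Atlas, Lyra), (Gamma, Alpha), (Gamma, Lyra), (Helix, Alpha), (Lyra, Alpha), (Lyra, Atlas), (Lyra, Gamma)}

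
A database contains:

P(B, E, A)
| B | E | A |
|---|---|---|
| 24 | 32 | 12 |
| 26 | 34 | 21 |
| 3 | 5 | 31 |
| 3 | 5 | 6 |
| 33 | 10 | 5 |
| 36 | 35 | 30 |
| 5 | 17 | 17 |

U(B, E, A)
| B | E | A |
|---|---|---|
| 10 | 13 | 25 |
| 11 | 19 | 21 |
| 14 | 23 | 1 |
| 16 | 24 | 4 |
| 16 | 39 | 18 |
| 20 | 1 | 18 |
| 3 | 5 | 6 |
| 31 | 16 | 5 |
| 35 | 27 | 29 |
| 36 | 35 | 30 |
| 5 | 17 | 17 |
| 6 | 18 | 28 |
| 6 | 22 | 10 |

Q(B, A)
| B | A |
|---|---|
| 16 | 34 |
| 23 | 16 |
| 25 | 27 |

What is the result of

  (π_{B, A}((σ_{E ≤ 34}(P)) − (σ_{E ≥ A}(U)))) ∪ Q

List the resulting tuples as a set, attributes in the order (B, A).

{(16, 34), (23, 16), (24, 12), (25, 27), (26, 21), (3, 31), (3, 6), (33, 5)}

Filtering on E ≤ 34 leaves {(24, 32, 12), (26, 34, 21), (3, 5, 31), (3, 5, 6), (33, 10, 5), (5, 17, 17)}.
Filtering on E ≥ A leaves {(14, 23, 1), (16, 24, 4), (16, 39, 18), (31, 16, 5), (36, 35, 30), (5, 17, 17), (6, 22, 10)}.
Taking the difference: {(24, 32, 12), (26, 34, 21), (3, 5, 31), (3, 5, 6), (33, 10, 5)}
Keep only column(s) B, A: {(24, 12), (26, 21), (3, 31), (3, 6), (33, 5)}
Taking the union: {(16, 34), (23, 16), (24, 12), (25, 27), (26, 21), (3, 31), (3, 6), (33, 5)}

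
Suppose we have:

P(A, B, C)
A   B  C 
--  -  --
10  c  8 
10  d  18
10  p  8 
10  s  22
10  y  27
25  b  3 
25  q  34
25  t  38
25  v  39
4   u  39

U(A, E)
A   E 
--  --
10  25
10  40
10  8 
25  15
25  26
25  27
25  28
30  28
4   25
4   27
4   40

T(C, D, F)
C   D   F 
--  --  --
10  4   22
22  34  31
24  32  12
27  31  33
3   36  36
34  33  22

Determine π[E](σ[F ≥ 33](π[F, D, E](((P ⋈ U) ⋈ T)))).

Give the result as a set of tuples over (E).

{15, 25, 26, 27, 28, 40, 8}

Natural join on A: {(10, c, 8, 25), (10, c, 8, 40), (10, c, 8, 8), (10, d, 18, 25), (10, d, 18, 40), (10, d, 18, 8), (10, p, 8, 25), (10, p, 8, 40), (10, p, 8, 8), (10, s, 22, 25), (10, s, 22, 40), (10, s, 22, 8), (10, y, 27, 25), (10, y, 27, 40), (10, y, 27, 8), (25, b, 3, 15), (25, b, 3, 26), (25, b, 3, 27), (25, b, 3, 28), (25, q, 34, 15), (25, q, 34, 26), (25, q, 34, 27), (25, q, 34, 28), (25, t, 38, 15), (25, t, 38, 26), (25, t, 38, 27), (25, t, 38, 28), (25, v, 39, 15), (25, v, 39, 26), (25, v, 39, 27), (25, v, 39, 28), (4, u, 39, 25), (4, u, 39, 27), (4, u, 39, 40)}
Natural join on C: {(10, s, 22, 25, 34, 31), (10, s, 22, 40, 34, 31), (10, s, 22, 8, 34, 31), (10, y, 27, 25, 31, 33), (10, y, 27, 40, 31, 33), (10, y, 27, 8, 31, 33), (25, b, 3, 15, 36, 36), (25, b, 3, 26, 36, 36), (25, b, 3, 27, 36, 36), (25, b, 3, 28, 36, 36), (25, q, 34, 15, 33, 22), (25, q, 34, 26, 33, 22), (25, q, 34, 27, 33, 22), (25, q, 34, 28, 33, 22)}
Keep only column(s) F, D, E: {(22, 33, 15), (22, 33, 26), (22, 33, 27), (22, 33, 28), (31, 34, 25), (31, 34, 40), (31, 34, 8), (33, 31, 25), (33, 31, 40), (33, 31, 8), (36, 36, 15), (36, 36, 26), (36, 36, 27), (36, 36, 28)}
σ[F ≥ 33]: keep tuples satisfying F ≥ 33 → {(33, 31, 25), (33, 31, 40), (33, 31, 8), (36, 36, 15), (36, 36, 26), (36, 36, 27), (36, 36, 28)}
Keep only column(s) E: {15, 25, 26, 27, 28, 40, 8}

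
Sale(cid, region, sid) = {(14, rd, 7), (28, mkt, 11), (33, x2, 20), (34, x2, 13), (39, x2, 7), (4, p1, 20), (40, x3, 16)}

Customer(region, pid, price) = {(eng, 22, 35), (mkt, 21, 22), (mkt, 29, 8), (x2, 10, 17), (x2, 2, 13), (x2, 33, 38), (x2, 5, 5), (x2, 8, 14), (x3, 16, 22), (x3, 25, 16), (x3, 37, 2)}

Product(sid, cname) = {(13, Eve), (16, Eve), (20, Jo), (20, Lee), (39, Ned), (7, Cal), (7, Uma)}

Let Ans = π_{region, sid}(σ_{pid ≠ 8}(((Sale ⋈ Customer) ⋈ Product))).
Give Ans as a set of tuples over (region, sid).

{(x2, 13), (x2, 20), (x2, 7), (x3, 16)}

Sale ⋈ Customer (natural join on region): {(28, mkt, 11, 21, 22), (28, mkt, 11, 29, 8), (33, x2, 20, 10, 17), (33, x2, 20, 2, 13), (33, x2, 20, 33, 38), (33, x2, 20, 5, 5), (33, x2, 20, 8, 14), (34, x2, 13, 10, 17), (34, x2, 13, 2, 13), (34, x2, 13, 33, 38), (34, x2, 13, 5, 5), (34, x2, 13, 8, 14), (39, x2, 7, 10, 17), (39, x2, 7, 2, 13), (39, x2, 7, 33, 38), (39, x2, 7, 5, 5), (39, x2, 7, 8, 14), (40, x3, 16, 16, 22), (40, x3, 16, 25, 16), (40, x3, 16, 37, 2)}
(Sale ⋈ Customer) ⋈ Product (natural join on sid): {(33, x2, 20, 10, 17, Jo), (33, x2, 20, 10, 17, Lee), (33, x2, 20, 2, 13, Jo), (33, x2, 20, 2, 13, Lee), (33, x2, 20, 33, 38, Jo), (33, x2, 20, 33, 38, Lee), (33, x2, 20, 5, 5, Jo), (33, x2, 20, 5, 5, Lee), (33, x2, 20, 8, 14, Jo), (33, x2, 20, 8, 14, Lee), (34, x2, 13, 10, 17, Eve), (34, x2, 13, 2, 13, Eve), (34, x2, 13, 33, 38, Eve), (34, x2, 13, 5, 5, Eve), (34, x2, 13, 8, 14, Eve), (39, x2, 7, 10, 17, Cal), (39, x2, 7, 10, 17, Uma), (39, x2, 7, 2, 13, Cal), (39, x2, 7, 2, 13, Uma), (39, x2, 7, 33, 38, Cal), (39, x2, 7, 33, 38, Uma), (39, x2, 7, 5, 5, Cal), (39, x2, 7, 5, 5, Uma), (39, x2, 7, 8, 14, Cal), (39, x2, 7, 8, 14, Uma), (40, x3, 16, 16, 22, Eve), (40, x3, 16, 25, 16, Eve), (40, x3, 16, 37, 2, Eve)}
Filtering on pid ≠ 8 leaves {(33, x2, 20, 10, 17, Jo), (33, x2, 20, 10, 17, Lee), (33, x2, 20, 2, 13, Jo), (33, x2, 20, 2, 13, Lee), (33, x2, 20, 33, 38, Jo), (33, x2, 20, 33, 38, Lee), (33, x2, 20, 5, 5, Jo), (33, x2, 20, 5, 5, Lee), (34, x2, 13, 10, 17, Eve), (34, x2, 13, 2, 13, Eve), (34, x2, 13, 33, 38, Eve), (34, x2, 13, 5, 5, Eve), (39, x2, 7, 10, 17, Cal), (39, x2, 7, 10, 17, Uma), (39, x2, 7, 2, 13, Cal), (39, x2, 7, 2, 13, Uma), (39, x2, 7, 33, 38, Cal), (39, x2, 7, 33, 38, Uma), (39, x2, 7, 5, 5, Cal), (39, x2, 7, 5, 5, Uma), (40, x3, 16, 16, 22, Eve), (40, x3, 16, 25, 16, Eve), (40, x3, 16, 37, 2, Eve)}.
π[region, sid]: project onto (region, sid) (19 duplicate(s) eliminated) → {(x2, 13), (x2, 20), (x2, 7), (x3, 16)}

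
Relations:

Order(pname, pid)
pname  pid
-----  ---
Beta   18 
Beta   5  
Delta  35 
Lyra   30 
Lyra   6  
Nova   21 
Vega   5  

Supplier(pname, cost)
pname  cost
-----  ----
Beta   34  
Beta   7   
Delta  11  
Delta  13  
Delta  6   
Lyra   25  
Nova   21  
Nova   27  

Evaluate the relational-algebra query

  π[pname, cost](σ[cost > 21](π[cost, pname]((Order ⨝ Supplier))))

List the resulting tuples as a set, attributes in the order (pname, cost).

Natural join on pname: {(Beta, 18, 34), (Beta, 18, 7), (Beta, 5, 34), (Beta, 5, 7), (Delta, 35, 11), (Delta, 35, 13), (Delta, 35, 6), (Lyra, 30, 25), (Lyra, 6, 25), (Nova, 21, 21), (Nova, 21, 27)}
Projecting to cost, pname (3 duplicate(s) eliminated): {(11, Delta), (13, Delta), (21, Nova), (25, Lyra), (27, Nova), (34, Beta), (6, Delta), (7, Beta)}
Filtering on cost > 21 leaves {(25, Lyra), (27, Nova), (34, Beta)}.
Projecting to pname, cost: {(Beta, 34), (Lyra, 25), (Nova, 27)}

{(Beta, 34), (Lyra, 25), (Nova, 27)}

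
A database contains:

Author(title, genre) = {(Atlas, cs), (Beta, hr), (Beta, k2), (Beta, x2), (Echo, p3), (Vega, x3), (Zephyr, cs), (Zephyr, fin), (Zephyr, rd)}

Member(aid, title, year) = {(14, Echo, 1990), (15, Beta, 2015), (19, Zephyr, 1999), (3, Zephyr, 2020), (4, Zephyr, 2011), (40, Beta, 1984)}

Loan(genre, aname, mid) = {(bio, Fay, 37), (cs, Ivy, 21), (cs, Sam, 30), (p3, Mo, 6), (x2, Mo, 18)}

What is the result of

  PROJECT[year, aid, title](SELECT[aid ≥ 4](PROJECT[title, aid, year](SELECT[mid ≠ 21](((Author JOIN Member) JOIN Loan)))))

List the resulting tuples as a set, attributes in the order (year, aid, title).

{(1984, 40, Beta), (1990, 14, Echo), (1999, 19, Zephyr), (2011, 4, Zephyr), (2015, 15, Beta)}

Joining Author and Member on title yields {(Beta, hr, 15, 2015), (Beta, hr, 40, 1984), (Beta, k2, 15, 2015), (Beta, k2, 40, 1984), (Beta, x2, 15, 2015), (Beta, x2, 40, 1984), (Echo, p3, 14, 1990), (Zephyr, cs, 19, 1999), (Zephyr, cs, 3, 2020), (Zephyr, cs, 4, 2011), (Zephyr, fin, 19, 1999), (Zephyr, fin, 3, 2020), (Zephyr, fin, 4, 2011), (Zephyr, rd, 19, 1999), (Zephyr, rd, 3, 2020), (Zephyr, rd, 4, 2011)}.
Joining (Author JOIN Member) and Loan on genre yields {(Beta, x2, 15, 2015, Mo, 18), (Beta, x2, 40, 1984, Mo, 18), (Echo, p3, 14, 1990, Mo, 6), (Zephyr, cs, 19, 1999, Ivy, 21), (Zephyr, cs, 19, 1999, Sam, 30), (Zephyr, cs, 3, 2020, Ivy, 21), (Zephyr, cs, 3, 2020, Sam, 30), (Zephyr, cs, 4, 2011, Ivy, 21), (Zephyr, cs, 4, 2011, Sam, 30)}.
Apply σ_{mid ≠ 21}; surviving tuples: {(Beta, x2, 15, 2015, Mo, 18), (Beta, x2, 40, 1984, Mo, 18), (Echo, p3, 14, 1990, Mo, 6), (Zephyr, cs, 19, 1999, Sam, 30), (Zephyr, cs, 3, 2020, Sam, 30), (Zephyr, cs, 4, 2011, Sam, 30)}
π_{title, aid, year} gives {(Beta, 15, 2015), (Beta, 40, 1984), (Echo, 14, 1990), (Zephyr, 19, 1999), (Zephyr, 3, 2020), (Zephyr, 4, 2011)}.
Apply σ_{aid ≥ 4}; surviving tuples: {(Beta, 15, 2015), (Beta, 40, 1984), (Echo, 14, 1990), (Zephyr, 19, 1999), (Zephyr, 4, 2011)}
π_{year, aid, title} gives {(1984, 40, Beta), (1990, 14, Echo), (1999, 19, Zephyr), (2011, 4, Zephyr), (2015, 15, Beta)}.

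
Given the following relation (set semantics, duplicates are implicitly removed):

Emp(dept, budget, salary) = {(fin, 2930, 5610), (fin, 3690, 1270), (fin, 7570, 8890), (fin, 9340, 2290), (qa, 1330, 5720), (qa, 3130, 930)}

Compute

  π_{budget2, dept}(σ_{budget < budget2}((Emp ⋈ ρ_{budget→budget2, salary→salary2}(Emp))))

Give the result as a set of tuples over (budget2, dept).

ρ[budget→budget2, salary→salary2]: schema becomes (dept, budget2, salary2); tuples unchanged.
Natural join on dept: {(fin, 2930, 5610, 2930, 5610), (fin, 2930, 5610, 3690, 1270), (fin, 2930, 5610, 7570, 8890), (fin, 2930, 5610, 9340, 2290), (fin, 3690, 1270, 2930, 5610), (fin, 3690, 1270, 3690, 1270), (fin, 3690, 1270, 7570, 8890), (fin, 3690, 1270, 9340, 2290), (fin, 7570, 8890, 2930, 5610), (fin, 7570, 8890, 3690, 1270), (fin, 7570, 8890, 7570, 8890), (fin, 7570, 8890, 9340, 2290), (fin, 9340, 2290, 2930, 5610), (fin, 9340, 2290, 3690, 1270), (fin, 9340, 2290, 7570, 8890), (fin, 9340, 2290, 9340, 2290), (qa, 1330, 5720, 1330, 5720), (qa, 1330, 5720, 3130, 930), (qa, 3130, 930, 1330, 5720), (qa, 3130, 930, 3130, 930)}
σ[budget < budget2]: keep tuples satisfying budget < budget2 → {(fin, 2930, 5610, 3690, 1270), (fin, 2930, 5610, 7570, 8890), (fin, 2930, 5610, 9340, 2290), (fin, 3690, 1270, 7570, 8890), (fin, 3690, 1270, 9340, 2290), (fin, 7570, 8890, 9340, 2290), (qa, 1330, 5720, 3130, 930)}
Projecting to budget2, dept (3 duplicate(s) eliminated): {(3130, qa), (3690, fin), (7570, fin), (9340, fin)}

{(3130, qa), (3690, fin), (7570, fin), (9340, fin)}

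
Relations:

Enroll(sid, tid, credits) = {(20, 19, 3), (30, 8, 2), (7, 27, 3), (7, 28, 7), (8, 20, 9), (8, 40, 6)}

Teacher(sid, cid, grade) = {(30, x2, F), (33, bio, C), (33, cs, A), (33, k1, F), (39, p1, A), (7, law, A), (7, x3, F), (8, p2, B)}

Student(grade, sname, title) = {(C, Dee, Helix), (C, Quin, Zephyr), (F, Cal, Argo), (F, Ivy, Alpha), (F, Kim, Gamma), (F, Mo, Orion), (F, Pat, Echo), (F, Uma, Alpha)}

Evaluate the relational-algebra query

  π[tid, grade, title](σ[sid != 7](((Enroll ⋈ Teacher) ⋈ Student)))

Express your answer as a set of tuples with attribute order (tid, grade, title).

{(8, F, Alpha), (8, F, Argo), (8, F, Echo), (8, F, Gamma), (8, F, Orion)}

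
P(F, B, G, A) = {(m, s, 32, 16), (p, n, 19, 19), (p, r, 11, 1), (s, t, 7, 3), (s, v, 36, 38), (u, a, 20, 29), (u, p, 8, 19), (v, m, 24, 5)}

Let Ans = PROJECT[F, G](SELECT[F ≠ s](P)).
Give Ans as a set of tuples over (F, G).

{(m, 32), (p, 11), (p, 19), (u, 20), (u, 8), (v, 24)}

Filtering on F ≠ s leaves {(m, s, 32, 16), (p, n, 19, 19), (p, r, 11, 1), (u, a, 20, 29), (u, p, 8, 19), (v, m, 24, 5)}.
Projecting to F, G: {(m, 32), (p, 11), (p, 19), (u, 20), (u, 8), (v, 24)}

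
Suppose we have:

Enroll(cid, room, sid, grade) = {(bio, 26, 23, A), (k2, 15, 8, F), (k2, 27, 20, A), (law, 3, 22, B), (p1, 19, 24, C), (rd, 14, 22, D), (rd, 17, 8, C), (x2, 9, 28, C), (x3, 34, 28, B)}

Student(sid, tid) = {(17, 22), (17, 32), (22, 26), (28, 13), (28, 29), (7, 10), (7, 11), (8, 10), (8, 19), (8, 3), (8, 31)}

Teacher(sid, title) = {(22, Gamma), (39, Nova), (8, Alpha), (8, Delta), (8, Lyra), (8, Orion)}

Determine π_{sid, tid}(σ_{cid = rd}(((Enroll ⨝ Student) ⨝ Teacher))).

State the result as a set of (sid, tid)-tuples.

Natural join on sid: {(k2, 15, 8, F, 10), (k2, 15, 8, F, 19), (k2, 15, 8, F, 3), (k2, 15, 8, F, 31), (law, 3, 22, B, 26), (rd, 14, 22, D, 26), (rd, 17, 8, C, 10), (rd, 17, 8, C, 19), (rd, 17, 8, C, 3), (rd, 17, 8, C, 31), (x2, 9, 28, C, 13), (x2, 9, 28, C, 29), (x3, 34, 28, B, 13), (x3, 34, 28, B, 29)}
Natural join on sid: {(k2, 15, 8, F, 10, Alpha), (k2, 15, 8, F, 10, Delta), (k2, 15, 8, F, 10, Lyra), (k2, 15, 8, F, 10, Orion), (k2, 15, 8, F, 19, Alpha), (k2, 15, 8, F, 19, Delta), (k2, 15, 8, F, 19, Lyra), (k2, 15, 8, F, 19, Orion), (k2, 15, 8, F, 3, Alpha), (k2, 15, 8, F, 3, Delta), (k2, 15, 8, F, 3, Lyra), (k2, 15, 8, F, 3, Orion), (k2, 15, 8, F, 31, Alpha), (k2, 15, 8, F, 31, Delta), (k2, 15, 8, F, 31, Lyra), (k2, 15, 8, F, 31, Orion), (law, 3, 22, B, 26, Gamma), (rd, 14, 22, D, 26, Gamma), (rd, 17, 8, C, 10, Alpha), (rd, 17, 8, C, 10, Delta), (rd, 17, 8, C, 10, Lyra), (rd, 17, 8, C, 10, Orion), (rd, 17, 8, C, 19, Alpha), (rd, 17, 8, C, 19, Delta), (rd, 17, 8, C, 19, Lyra), (rd, 17, 8, C, 19, Orion), (rd, 17, 8, C, 3, Alpha), (rd, 17, 8, C, 3, Delta), (rd, 17, 8, C, 3, Lyra), (rd, 17, 8, C, 3, Orion), (rd, 17, 8, C, 31, Alpha), (rd, 17, 8, C, 31, Delta), (rd, 17, 8, C, 31, Lyra), (rd, 17, 8, C, 31, Orion)}
Filtering on cid = rd leaves {(rd, 14, 22, D, 26, Gamma), (rd, 17, 8, C, 10, Alpha), (rd, 17, 8, C, 10, Delta), (rd, 17, 8, C, 10, Lyra), (rd, 17, 8, C, 10, Orion), (rd, 17, 8, C, 19, Alpha), (rd, 17, 8, C, 19, Delta), (rd, 17, 8, C, 19, Lyra), (rd, 17, 8, C, 19, Orion), (rd, 17, 8, C, 3, Alpha), (rd, 17, 8, C, 3, Delta), (rd, 17, 8, C, 3, Lyra), (rd, 17, 8, C, 3, Orion), (rd, 17, 8, C, 31, Alpha), (rd, 17, 8, C, 31, Delta), (rd, 17, 8, C, 31, Lyra), (rd, 17, 8, C, 31, Orion)}.
Projecting to sid, tid (12 duplicate(s) eliminated): {(22, 26), (8, 10), (8, 19), (8, 3), (8, 31)}

{(22, 26), (8, 10), (8, 19), (8, 3), (8, 31)}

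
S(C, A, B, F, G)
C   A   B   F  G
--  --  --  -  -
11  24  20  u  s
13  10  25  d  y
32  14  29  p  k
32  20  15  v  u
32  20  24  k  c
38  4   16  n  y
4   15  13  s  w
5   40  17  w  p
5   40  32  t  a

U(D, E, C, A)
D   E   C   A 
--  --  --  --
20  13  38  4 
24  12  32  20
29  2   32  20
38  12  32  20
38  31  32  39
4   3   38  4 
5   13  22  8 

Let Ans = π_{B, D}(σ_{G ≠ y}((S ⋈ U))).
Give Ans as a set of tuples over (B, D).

{(15, 24), (15, 29), (15, 38), (24, 24), (24, 29), (24, 38)}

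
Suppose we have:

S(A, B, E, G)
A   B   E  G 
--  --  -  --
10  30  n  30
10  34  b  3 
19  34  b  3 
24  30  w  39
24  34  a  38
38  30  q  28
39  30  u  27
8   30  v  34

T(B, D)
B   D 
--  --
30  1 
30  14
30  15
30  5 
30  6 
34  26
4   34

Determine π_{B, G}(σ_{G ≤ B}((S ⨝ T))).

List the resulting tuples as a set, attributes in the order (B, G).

S ⋈ T (natural join on B): {(10, 30, n, 30, 1), (10, 30, n, 30, 14), (10, 30, n, 30, 15), (10, 30, n, 30, 5), (10, 30, n, 30, 6), (10, 34, b, 3, 26), (19, 34, b, 3, 26), (24, 30, w, 39, 1), (24, 30, w, 39, 14), (24, 30, w, 39, 15), (24, 30, w, 39, 5), (24, 30, w, 39, 6), (24, 34, a, 38, 26), (38, 30, q, 28, 1), (38, 30, q, 28, 14), (38, 30, q, 28, 15), (38, 30, q, 28, 5), (38, 30, q, 28, 6), (39, 30, u, 27, 1), (39, 30, u, 27, 14), (39, 30, u, 27, 15), (39, 30, u, 27, 5), (39, 30, u, 27, 6), (8, 30, v, 34, 1), (8, 30, v, 34, 14), (8, 30, v, 34, 15), (8, 30, v, 34, 5), (8, 30, v, 34, 6)}
Apply σ_{G ≤ B}; surviving tuples: {(10, 30, n, 30, 1), (10, 30, n, 30, 14), (10, 30, n, 30, 15), (10, 30, n, 30, 5), (10, 30, n, 30, 6), (10, 34, b, 3, 26), (19, 34, b, 3, 26), (38, 30, q, 28, 1), (38, 30, q, 28, 14), (38, 30, q, 28, 15), (38, 30, q, 28, 5), (38, 30, q, 28, 6), (39, 30, u, 27, 1), (39, 30, u, 27, 14), (39, 30, u, 27, 15), (39, 30, u, 27, 5), (39, 30, u, 27, 6)}
π_{B, G} gives {(30, 27), (30, 28), (30, 30), (34, 3)} (13 duplicate(s) eliminated).

{(30, 27), (30, 28), (30, 30), (34, 3)}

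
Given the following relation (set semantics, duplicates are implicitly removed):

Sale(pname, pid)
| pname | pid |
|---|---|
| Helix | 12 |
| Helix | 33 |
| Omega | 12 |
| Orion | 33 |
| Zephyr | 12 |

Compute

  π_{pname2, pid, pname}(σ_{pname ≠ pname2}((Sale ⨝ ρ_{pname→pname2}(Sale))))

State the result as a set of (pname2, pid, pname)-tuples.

{(Helix, 12, Omega), (Helix, 12, Zephyr), (Helix, 33, Orion), (Omega, 12, Helix), (Omega, 12, Zephyr), (Orion, 33, Helix), (Zephyr, 12, Helix), (Zephyr, 12, Omega)}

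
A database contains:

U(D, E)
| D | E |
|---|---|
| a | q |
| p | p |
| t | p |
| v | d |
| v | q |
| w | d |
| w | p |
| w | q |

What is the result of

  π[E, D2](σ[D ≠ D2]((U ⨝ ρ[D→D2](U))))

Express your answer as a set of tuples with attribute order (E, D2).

ρ[D→D2]: schema becomes (D2, E); tuples unchanged.
U ⋈ ρ[D→D2](U) (natural join on E): {(a, q, a), (a, q, v), (a, q, w), (p, p, p), (p, p, t), (p, p, w), (t, p, p), (t, p, t), (t, p, w), (v, d, v), (v, d, w), (v, q, a), (v, q, v), (v, q, w), (w, d, v), (w, d, w), (w, p, p), (w, p, t), (w, p, w), (w, q, a), (w, q, v), (w, q, w)}
σ[D ≠ D2]: keep tuples satisfying D ≠ D2 → {(a, q, v), (a, q, w), (p, p, t), (p, p, w), (t, p, p), (t, p, w), (v, d, w), (v, q, a), (v, q, w), (w, d, v), (w, p, p), (w, p, t), (w, q, a), (w, q, v)}
Projecting to E, D2 (6 duplicate(s) eliminated): {(d, v), (d, w), (p, p), (p, t), (p, w), (q, a), (q, v), (q, w)}

{(d, v), (d, w), (p, p), (p, t), (p, w), (q, a), (q, v), (q, w)}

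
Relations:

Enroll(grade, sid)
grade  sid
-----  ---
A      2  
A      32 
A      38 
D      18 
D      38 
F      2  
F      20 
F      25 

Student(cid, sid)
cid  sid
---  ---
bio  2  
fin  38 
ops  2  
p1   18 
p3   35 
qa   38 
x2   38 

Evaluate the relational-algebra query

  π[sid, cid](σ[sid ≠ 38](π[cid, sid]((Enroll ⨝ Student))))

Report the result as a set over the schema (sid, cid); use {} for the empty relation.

Enroll ⋈ Student (natural join on sid): {(A, 2, bio), (A, 2, ops), (A, 38, fin), (A, 38, qa), (A, 38, x2), (D, 18, p1), (D, 38, fin), (D, 38, qa), (D, 38, x2), (F, 2, bio), (F, 2, ops)}
Projecting to cid, sid (5 duplicate(s) eliminated): {(bio, 2), (fin, 38), (ops, 2), (p1, 18), (qa, 38), (x2, 38)}
Apply σ_{sid ≠ 38}; surviving tuples: {(bio, 2), (ops, 2), (p1, 18)}
Projecting to sid, cid: {(18, p1), (2, bio), (2, ops)}

{(18, p1), (2, bio), (2, ops)}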